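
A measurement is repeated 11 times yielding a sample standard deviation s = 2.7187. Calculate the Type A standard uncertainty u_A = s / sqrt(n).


u_A = s / sqrt(n)
u_A = 2.7187 / sqrt(11)
u_A = 2.7187 / 3.3166248
u_A = 0.8197

0.8197


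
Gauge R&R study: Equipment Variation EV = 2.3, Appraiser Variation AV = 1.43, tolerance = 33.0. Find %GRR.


GRR = sqrt(EV^2 + AV^2) = sqrt(2.3^2 + 1.43^2) = 2.7083021
%GRR = GRR / tol * 100 = 2.7083021 / 33.0 * 100
%GRR = 8.2070

8.2070


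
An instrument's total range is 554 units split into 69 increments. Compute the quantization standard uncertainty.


resolution = range / divisions
resolution = 554 / 69 = 8.0289855
u_res = resolution / (2*sqrt(3))
u_res = 8.0289855 / 3.4641016
u_res = 2.3178

2.3178


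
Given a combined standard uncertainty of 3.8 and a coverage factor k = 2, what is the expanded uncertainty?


U = k * uc
U = 2 * 3.8
U = 7.6000

7.6000


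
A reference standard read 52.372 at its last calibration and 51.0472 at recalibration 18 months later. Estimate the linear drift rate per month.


rate = (v2 - v1) / months
= (51.0472 - 52.372) / 18
= -1.3248 / 18
= -0.0736

-0.0736


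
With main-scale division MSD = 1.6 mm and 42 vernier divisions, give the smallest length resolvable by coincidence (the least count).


LC = MSD / n_div
= 1.6 / 42
= 0.0381

0.0381


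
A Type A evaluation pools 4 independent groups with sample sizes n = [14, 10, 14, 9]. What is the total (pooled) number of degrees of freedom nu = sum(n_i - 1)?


nu = sum_i (n_i - 1)
nu = ((14 - 1) + (10 - 1) + (14 - 1) + (9 - 1))
nu = 13 + 9 + 13 + 8
nu = 43

43


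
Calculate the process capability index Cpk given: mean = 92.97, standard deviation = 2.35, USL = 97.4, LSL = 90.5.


Cpu = (USL - mean) / (3*sigma) = (97.4 - 92.97) / (3*2.35) = 0.6284
Cpl = (mean - LSL) / (3*sigma) = (92.97 - 90.5) / (3*2.35) = 0.3504
Cpk = min(Cpu, Cpl) = 0.3504

0.3504


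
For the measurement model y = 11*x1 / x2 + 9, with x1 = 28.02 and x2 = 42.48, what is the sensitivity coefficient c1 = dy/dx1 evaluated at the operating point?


y = 11*x1 / x2 + 9
dy/dx1 = 11/x2
Evaluate at x2 = 42.48: c1 = 11 / 42.48
c1 = 0.2589

0.2589


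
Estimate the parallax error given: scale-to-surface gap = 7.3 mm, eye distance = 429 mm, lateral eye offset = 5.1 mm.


error = h * offset / d
= 7.3 * 5.1 / 429
= 0.0868

0.0868


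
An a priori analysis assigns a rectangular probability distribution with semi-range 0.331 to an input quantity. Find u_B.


u_B = half_width / sqrt(3)
u_B = 0.331 / 1.7320508
u_B = 0.1911

0.1911


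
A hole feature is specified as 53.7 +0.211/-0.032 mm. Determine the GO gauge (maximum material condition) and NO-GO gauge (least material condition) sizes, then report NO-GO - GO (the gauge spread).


GO = nominal - lower_tol (smallest hole = maximum material condition)
GO = 53.7 - 0.032 = 53.668
NO-GO = nominal + upper_tol (largest hole = least material condition)
NO-GO = 53.7 + 0.211 = 53.911
spread = NO-GO - GO = 53.911 - 53.668 = 0.2430

0.2430


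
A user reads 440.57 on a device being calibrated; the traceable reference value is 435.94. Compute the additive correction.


Correction = standard - reading
= 435.94 - 440.57
= -4.6300

-4.6300


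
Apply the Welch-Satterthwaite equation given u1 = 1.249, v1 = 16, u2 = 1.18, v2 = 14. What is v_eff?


uc = sqrt(u1^2 + u2^2) = sqrt(1.249^2 + 1.18^2) = 1.7182552
v_eff = uc^4 / (u1^4/v1 + u2^4/v2)
= 1.7182552^4 / (1.249^4/16 + 1.18^4/14)
= 8.7166713 / 0.29058432
v_eff = 29.9970

29.9970


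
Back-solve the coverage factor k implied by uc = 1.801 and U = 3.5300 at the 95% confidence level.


k = U / uc
k = 3.5300 / 1.801
k = 1.96

1.96


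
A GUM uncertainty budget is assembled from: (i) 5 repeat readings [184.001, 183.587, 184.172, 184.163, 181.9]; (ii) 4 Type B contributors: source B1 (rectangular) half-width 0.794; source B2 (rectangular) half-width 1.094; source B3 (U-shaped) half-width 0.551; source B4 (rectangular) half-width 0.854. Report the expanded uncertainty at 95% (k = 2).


mean = (184.001 + 183.587 + 184.172 + 184.163 + 181.9) / 5 = 183.5646
s = sqrt(sum((x - mean)^2)/(n-1)) = 0.96031989
u_A = s / sqrt(n) = 0.96031989 / sqrt(5) = 0.42946811
u_B1 = 0.794 / sqrt(3) = 0.45841611
u_B2 = 1.094 / sqrt(3) = 0.63162119
u_B3 = 0.551 / sqrt(2) = 0.38961584
u_B4 = 0.854 / sqrt(3) = 0.49305713
uc = sqrt(0.42946811^2 + 0.45841611^2 + 0.63162119^2 + 0.38961584^2 + 0.49305713^2) = 1.0901557
U = k * uc = 2 * 1.0901557
U = 2.1803

2.1803


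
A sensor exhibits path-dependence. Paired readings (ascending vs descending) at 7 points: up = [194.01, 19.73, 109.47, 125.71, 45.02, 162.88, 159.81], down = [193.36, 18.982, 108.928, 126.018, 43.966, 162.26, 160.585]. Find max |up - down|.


|194.01 - 193.36| = 0.6500
|19.73 - 18.982| = 0.7480
|109.47 - 108.928| = 0.5420
|125.71 - 126.018| = 0.3080
|45.02 - 43.966| = 1.0540
|162.88 - 162.26| = 0.6200
|159.81 - 160.585| = 0.7750
hysteresis = max(diffs) = 1.0540

1.0540


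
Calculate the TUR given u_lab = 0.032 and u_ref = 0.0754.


TUR = u_lab / u_ref
= 0.032 / 0.0754
= 0.4244

0.4244


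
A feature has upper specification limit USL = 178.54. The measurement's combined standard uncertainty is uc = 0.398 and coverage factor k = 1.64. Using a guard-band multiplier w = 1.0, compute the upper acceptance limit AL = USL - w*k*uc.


U = k * uc = 1.64 * 0.398 = 0.65272
guard band g = w * U = 1.0 * 0.65272 = 0.65272
AL = USL - g = 178.54 - 0.65272
AL = 177.8873

177.8873


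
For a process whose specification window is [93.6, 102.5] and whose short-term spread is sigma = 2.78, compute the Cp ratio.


Cp = (USL - LSL) / (6 * sigma)
= (102.5 - 93.6) / (6 * 2.78)
= 8.9000 / 16.6800
= 0.5336

0.5336


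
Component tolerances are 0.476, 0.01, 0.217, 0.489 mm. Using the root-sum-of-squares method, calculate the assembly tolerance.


RSS = sqrt(0.476^2 + 0.01^2 + 0.217^2 + 0.489^2)
= sqrt(0.512886)
= 0.7162

0.7162


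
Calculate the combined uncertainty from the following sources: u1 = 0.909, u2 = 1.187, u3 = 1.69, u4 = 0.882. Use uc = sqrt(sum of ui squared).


uc = sqrt(0.909^2 + 1.187^2 + 1.69^2 + 0.882^2)
uc = sqrt(5.869274)
uc = 2.4227

2.4227


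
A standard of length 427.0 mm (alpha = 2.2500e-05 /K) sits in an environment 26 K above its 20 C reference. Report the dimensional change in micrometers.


dL = L * alpha * dT
= 427.0 * 2.2500e-05 * 26
= 0.2497950 mm
dL_um = 0.2497950 * 1000 = 249.7950 um

249.7950


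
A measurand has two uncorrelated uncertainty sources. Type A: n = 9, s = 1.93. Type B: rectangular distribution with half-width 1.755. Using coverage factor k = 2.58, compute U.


u_A = s / sqrt(n) = 1.93 / sqrt(9) = 0.64333333
u_B = half_width / sqrt(3) = 1.755 / sqrt(3) = 1.0132497
uc = sqrt(u_A^2 + u_B^2) = sqrt(0.64333333^2 + 1.0132497^2) = 1.2002303
U = k * uc = 2.58 * 1.2002303
U = 3.0966

3.0966


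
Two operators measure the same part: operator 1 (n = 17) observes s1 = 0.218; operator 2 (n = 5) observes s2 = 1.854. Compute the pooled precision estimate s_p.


s_p = sqrt(((n1-1)*s1^2 + (n2-1)*s2^2) / (n1+n2-2))
numerator = (17-1)*0.218^2 + (5-1)*1.854^2 = 0.760384 + 13.749264 = 14.509648
denominator = 17 + 5 - 2 = 20
s_p^2 = 14.509648 / 20 = 0.7254824
s_p = sqrt(0.7254824) = 0.8518

0.8518


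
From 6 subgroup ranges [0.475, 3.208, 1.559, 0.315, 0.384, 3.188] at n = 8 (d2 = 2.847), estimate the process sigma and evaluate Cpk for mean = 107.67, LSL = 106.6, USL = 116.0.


R_bar = (0.475 + 3.208 + 1.559 + 0.315 + 0.384 + 3.188) / 6 = 1.5215
sigma = R_bar / d2 = 1.5215 / 2.847 = 0.5344222
Cp = (USL - LSL)/(6*sigma) = (116.0 - 106.6)/(6*0.5344222) = 2.9315
Cpu = (116.0 - 107.67)/(3*0.5344222) = 5.1956
Cpl = (107.67 - 106.6)/(3*0.5344222) = 0.6674
Cpk = min(Cpu, Cpl) = 0.6674

0.6674


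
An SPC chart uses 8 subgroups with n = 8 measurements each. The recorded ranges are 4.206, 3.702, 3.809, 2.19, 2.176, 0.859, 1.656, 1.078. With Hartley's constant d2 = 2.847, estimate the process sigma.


R_bar = (4.206 + 3.702 + 3.809 + 2.19 + 2.176 + 0.859 + 1.656 + 1.078) / 8
R_bar = 19.676 / 8 = 2.4595
sigma_hat = R_bar / d2 = 2.4595 / 2.847 = 0.8639

0.8639


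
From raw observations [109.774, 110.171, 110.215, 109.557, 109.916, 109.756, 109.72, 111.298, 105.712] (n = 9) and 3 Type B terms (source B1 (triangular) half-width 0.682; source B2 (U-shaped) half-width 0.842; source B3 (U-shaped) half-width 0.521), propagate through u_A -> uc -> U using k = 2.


mean = (109.774 + 110.171 + 110.215 + 109.557 + 109.916 + 109.756 + 109.72 + 111.298 + 105.712) / 9 = 109.5687778
s = sqrt(sum((x - mean)^2)/(n-1)) = 1.5356577
u_A = s / sqrt(n) = 1.5356577 / sqrt(9) = 0.5118859
u_B1 = 0.682 / sqrt(6) = 0.27842533
u_B2 = 0.842 / sqrt(2) = 0.59538391
u_B3 = 0.521 / sqrt(2) = 0.36840263
uc = sqrt(0.5118859^2 + 0.27842533^2 + 0.59538391^2 + 0.36840263^2) = 0.91090633
U = k * uc = 2 * 0.91090633
U = 1.8218

1.8218


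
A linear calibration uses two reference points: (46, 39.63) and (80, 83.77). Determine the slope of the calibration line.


slope = (y2 - y1) / (x2 - x1)
= (83.77 - 39.63) / (80 - 46)
= 44.1400 / 34
= 1.2982

1.2982


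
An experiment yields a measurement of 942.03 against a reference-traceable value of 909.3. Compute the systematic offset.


Systematic error = measured - true
= 942.03 - 909.3
= 32.7300

32.7300


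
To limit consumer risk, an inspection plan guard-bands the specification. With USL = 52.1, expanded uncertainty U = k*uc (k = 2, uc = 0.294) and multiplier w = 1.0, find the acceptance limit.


U = k * uc = 2 * 0.294 = 0.588
guard band g = w * U = 1.0 * 0.588 = 0.588
AL = USL - g = 52.1 - 0.588
AL = 51.5120

51.5120


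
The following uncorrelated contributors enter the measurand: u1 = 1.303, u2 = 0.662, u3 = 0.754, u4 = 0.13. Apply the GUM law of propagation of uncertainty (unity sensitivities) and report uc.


uc = sqrt(1.303^2 + 0.662^2 + 0.754^2 + 0.13^2)
uc = sqrt(2.721469)
uc = 1.6497

1.6497


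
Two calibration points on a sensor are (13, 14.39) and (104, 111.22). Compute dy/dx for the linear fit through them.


slope = (y2 - y1) / (x2 - x1)
= (111.22 - 14.39) / (104 - 13)
= 96.8300 / 91
= 1.0641

1.0641


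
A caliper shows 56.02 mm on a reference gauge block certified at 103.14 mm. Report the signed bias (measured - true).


Systematic error = measured - true
= 56.02 - 103.14
= -47.1200

-47.1200


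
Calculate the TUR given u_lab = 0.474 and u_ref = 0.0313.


TUR = u_lab / u_ref
= 0.474 / 0.0313
= 15.1438

15.1438


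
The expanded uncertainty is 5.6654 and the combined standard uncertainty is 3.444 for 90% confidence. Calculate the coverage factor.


k = U / uc
k = 5.6654 / 3.444
k = 1.645

1.645


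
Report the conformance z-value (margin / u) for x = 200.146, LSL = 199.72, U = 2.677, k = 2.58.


u = U / k = 2.677 / 2.58 = 1.0375969
margin = |LSL - x| = |199.72 - 200.146| = 0.426
z = margin / u = 0.426 / 1.0375969
z = 0.4106

0.4106


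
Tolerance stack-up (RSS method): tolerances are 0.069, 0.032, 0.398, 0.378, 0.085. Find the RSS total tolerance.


RSS = sqrt(0.069^2 + 0.032^2 + 0.398^2 + 0.378^2 + 0.085^2)
= sqrt(0.314298)
= 0.5606

0.5606


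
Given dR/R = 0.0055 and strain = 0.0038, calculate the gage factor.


GF = (dR/R) / epsilon
= 0.0055 / 0.0038
= 1.4474

1.4474


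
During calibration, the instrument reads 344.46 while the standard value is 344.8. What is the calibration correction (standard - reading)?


Correction = standard - reading
= 344.8 - 344.46
= 0.3400

0.3400


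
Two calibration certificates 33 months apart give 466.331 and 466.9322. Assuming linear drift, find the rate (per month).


rate = (v2 - v1) / months
= (466.9322 - 466.331) / 33
= 0.6012 / 33
= 0.0182

0.0182


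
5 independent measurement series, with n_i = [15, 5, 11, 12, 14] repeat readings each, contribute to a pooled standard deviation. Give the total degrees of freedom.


nu = sum_i (n_i - 1)
nu = ((15 - 1) + (5 - 1) + (11 - 1) + (12 - 1) + (14 - 1))
nu = 14 + 4 + 10 + 11 + 13
nu = 52

52


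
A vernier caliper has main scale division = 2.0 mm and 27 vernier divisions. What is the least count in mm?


LC = MSD / n_div
= 2.0 / 27
= 0.0741

0.0741


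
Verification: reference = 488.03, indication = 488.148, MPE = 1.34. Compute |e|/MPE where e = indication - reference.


e = indication - reference = 488.148 - 488.03 = 0.1180
|e| = 0.1180
ratio = |e| / MPE = 0.1180 / 1.34
ratio = 0.0881

0.0881


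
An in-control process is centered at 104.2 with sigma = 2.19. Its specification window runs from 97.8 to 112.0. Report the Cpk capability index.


Cpu = (USL - mean) / (3*sigma) = (112.0 - 104.2) / (3*2.19) = 1.1872
Cpl = (mean - LSL) / (3*sigma) = (104.2 - 97.8) / (3*2.19) = 0.9741
Cpk = min(Cpu, Cpl) = 0.9741

0.9741


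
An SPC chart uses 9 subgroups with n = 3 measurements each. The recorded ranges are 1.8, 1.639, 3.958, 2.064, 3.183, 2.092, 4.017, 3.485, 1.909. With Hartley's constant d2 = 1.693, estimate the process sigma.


R_bar = (1.8 + 1.639 + 3.958 + 2.064 + 3.183 + 2.092 + 4.017 + 3.485 + 1.909) / 9
R_bar = 24.147 / 9 = 2.683
sigma_hat = R_bar / d2 = 2.683 / 1.693 = 1.5848

1.5848


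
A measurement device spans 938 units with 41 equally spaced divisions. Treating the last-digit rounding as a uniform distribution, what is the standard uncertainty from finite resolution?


resolution = range / divisions
resolution = 938 / 41 = 22.878049
u_res = resolution / (2*sqrt(3))
u_res = 22.878049 / 3.4641016
u_res = 6.6043

6.6043


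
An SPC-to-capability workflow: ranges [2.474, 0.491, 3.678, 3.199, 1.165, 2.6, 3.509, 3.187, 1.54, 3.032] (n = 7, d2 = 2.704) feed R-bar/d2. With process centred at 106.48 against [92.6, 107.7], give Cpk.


R_bar = (2.474 + 0.491 + 3.678 + 3.199 + 1.165 + 2.6 + 3.509 + 3.187 + 1.54 + 3.032) / 10 = 2.4875
sigma = R_bar / d2 = 2.4875 / 2.704 = 0.91993343
Cp = (USL - LSL)/(6*sigma) = (107.7 - 92.6)/(6*0.91993343) = 2.7357
Cpu = (107.7 - 106.48)/(3*0.91993343) = 0.4421
Cpl = (106.48 - 92.6)/(3*0.91993343) = 5.0293
Cpk = min(Cpu, Cpl) = 0.4421

0.4421


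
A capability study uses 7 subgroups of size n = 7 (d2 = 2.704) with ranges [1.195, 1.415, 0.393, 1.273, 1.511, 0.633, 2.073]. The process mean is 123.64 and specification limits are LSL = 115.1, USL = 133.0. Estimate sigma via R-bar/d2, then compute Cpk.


R_bar = (1.195 + 1.415 + 0.393 + 1.273 + 1.511 + 0.633 + 2.073) / 7 = 1.2132857
sigma = R_bar / d2 = 1.2132857 / 2.704 = 0.44870033
Cp = (USL - LSL)/(6*sigma) = (133.0 - 115.1)/(6*0.44870033) = 6.6488
Cpu = (133.0 - 123.64)/(3*0.44870033) = 6.9534
Cpl = (123.64 - 115.1)/(3*0.44870033) = 6.3442
Cpk = min(Cpu, Cpl) = 6.3442

6.3442


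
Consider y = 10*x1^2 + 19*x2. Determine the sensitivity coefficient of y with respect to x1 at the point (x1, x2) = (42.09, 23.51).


y = 10*x1^2 + 19*x2
dy/dx1 = 2*10*x1
Evaluate at x1 = 42.09: c1 = 20 * 42.09
c1 = 841.8000

841.8000


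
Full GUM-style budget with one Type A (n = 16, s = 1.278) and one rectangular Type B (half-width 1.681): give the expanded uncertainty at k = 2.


u_A = s / sqrt(n) = 1.278 / sqrt(16) = 0.3195
u_B = half_width / sqrt(3) = 1.681 / sqrt(3) = 0.9705258
uc = sqrt(u_A^2 + u_B^2) = sqrt(0.3195^2 + 0.9705258^2) = 1.0217635
U = k * uc = 2 * 1.0217635
U = 2.0435

2.0435


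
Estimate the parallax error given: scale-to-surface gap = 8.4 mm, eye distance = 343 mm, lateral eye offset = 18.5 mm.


error = h * offset / d
= 8.4 * 18.5 / 343
= 0.4531

0.4531


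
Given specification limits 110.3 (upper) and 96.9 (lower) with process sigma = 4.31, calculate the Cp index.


Cp = (USL - LSL) / (6 * sigma)
= (110.3 - 96.9) / (6 * 4.31)
= 13.4000 / 25.8600
= 0.5182

0.5182


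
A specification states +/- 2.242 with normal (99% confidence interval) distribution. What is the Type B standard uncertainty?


u_B = half_width / 2.576
u_B = 2.242 / 2.576
u_B = 0.8703

0.8703


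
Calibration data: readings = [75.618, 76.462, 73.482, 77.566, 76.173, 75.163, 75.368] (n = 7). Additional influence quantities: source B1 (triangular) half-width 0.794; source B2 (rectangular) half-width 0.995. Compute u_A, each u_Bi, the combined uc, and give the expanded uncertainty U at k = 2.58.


mean = (75.618 + 76.462 + 73.482 + 77.566 + 76.173 + 75.163 + 75.368) / 7 = 75.69028571
s = sqrt(sum((x - mean)^2)/(n-1)) = 1.2656032
u_A = s / sqrt(n) = 1.2656032 / sqrt(7) = 0.47835305
u_B1 = 0.794 / sqrt(6) = 0.32414914
u_B2 = 0.995 / sqrt(3) = 0.57446352
uc = sqrt(0.47835305^2 + 0.32414914^2 + 0.57446352^2) = 0.81480221
U = k * uc = 2.58 * 0.81480221
U = 2.1022

2.1022


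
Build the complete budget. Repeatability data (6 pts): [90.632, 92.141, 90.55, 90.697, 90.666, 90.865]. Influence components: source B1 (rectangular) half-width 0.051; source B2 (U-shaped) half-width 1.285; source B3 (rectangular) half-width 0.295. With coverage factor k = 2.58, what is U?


mean = (90.632 + 92.141 + 90.55 + 90.697 + 90.666 + 90.865) / 6 = 90.92516667
s = sqrt(sum((x - mean)^2)/(n-1)) = 0.60461473
u_A = s / sqrt(n) = 0.60461473 / sqrt(6) = 0.24683293
u_B1 = 0.051 / sqrt(3) = 0.029444864
u_B2 = 1.285 / sqrt(2) = 0.90863221
u_B3 = 0.295 / sqrt(3) = 0.17031833
uc = sqrt(0.24683293^2 + 0.029444864^2 + 0.90863221^2 + 0.17031833^2) = 0.95729532
U = k * uc = 2.58 * 0.95729532
U = 2.4698

2.4698


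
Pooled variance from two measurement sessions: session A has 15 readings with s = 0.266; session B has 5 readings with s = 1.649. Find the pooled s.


s_p = sqrt(((n1-1)*s1^2 + (n2-1)*s2^2) / (n1+n2-2))
numerator = (15-1)*0.266^2 + (5-1)*1.649^2 = 0.990584 + 10.876804 = 11.867388
denominator = 15 + 5 - 2 = 18
s_p^2 = 11.867388 / 18 = 0.65929933
s_p = sqrt(0.65929933) = 0.8120

0.8120


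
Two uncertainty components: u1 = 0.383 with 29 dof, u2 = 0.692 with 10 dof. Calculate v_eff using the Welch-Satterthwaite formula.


uc = sqrt(u1^2 + u2^2) = sqrt(0.383^2 + 0.692^2) = 0.79091909
v_eff = uc^4 / (u1^4/v1 + u2^4/v2)
= 0.79091909^4 / (0.383^4/29 + 0.692^4/10)
= 0.39131656 / 0.023673061
v_eff = 16.5300

16.5300


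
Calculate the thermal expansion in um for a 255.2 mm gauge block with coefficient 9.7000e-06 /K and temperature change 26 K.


dL = L * alpha * dT
= 255.2 * 9.7000e-06 * 26
= 0.0643614 mm
dL_um = 0.0643614 * 1000 = 64.3614 um

64.3614


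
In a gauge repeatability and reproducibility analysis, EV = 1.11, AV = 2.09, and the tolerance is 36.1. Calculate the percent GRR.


GRR = sqrt(EV^2 + AV^2) = sqrt(1.11^2 + 2.09^2) = 2.3664742
%GRR = GRR / tol * 100 = 2.3664742 / 36.1 * 100
%GRR = 6.5553

6.5553


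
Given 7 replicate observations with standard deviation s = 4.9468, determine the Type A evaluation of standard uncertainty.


u_A = s / sqrt(n)
u_A = 4.9468 / sqrt(7)
u_A = 4.9468 / 2.6457513
u_A = 1.8697

1.8697


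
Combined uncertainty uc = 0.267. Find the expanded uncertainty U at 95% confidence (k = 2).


U = k * uc
U = 2 * 0.267
U = 0.5340

0.5340


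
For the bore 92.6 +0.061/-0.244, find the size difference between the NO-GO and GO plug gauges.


GO = nominal - lower_tol (smallest hole = maximum material condition)
GO = 92.6 - 0.244 = 92.356
NO-GO = nominal + upper_tol (largest hole = least material condition)
NO-GO = 92.6 + 0.061 = 92.661
spread = NO-GO - GO = 92.661 - 92.356 = 0.3050

0.3050


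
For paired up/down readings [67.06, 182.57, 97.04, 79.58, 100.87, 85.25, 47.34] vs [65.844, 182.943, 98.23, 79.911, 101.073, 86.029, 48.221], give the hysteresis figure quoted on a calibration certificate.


|67.06 - 65.844| = 1.2160
|182.57 - 182.943| = 0.3730
|97.04 - 98.23| = 1.1900
|79.58 - 79.911| = 0.3310
|100.87 - 101.073| = 0.2030
|85.25 - 86.029| = 0.7790
|47.34 - 48.221| = 0.8810
hysteresis = max(diffs) = 1.2160

1.2160


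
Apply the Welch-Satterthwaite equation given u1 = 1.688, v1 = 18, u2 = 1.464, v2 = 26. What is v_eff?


uc = sqrt(u1^2 + u2^2) = sqrt(1.688^2 + 1.464^2) = 2.2344216
v_eff = uc^4 / (u1^4/v1 + u2^4/v2)
= 2.2344216^4 / (1.688^4/18 + 1.464^4/26)
= 24.926453 / 0.62772374
v_eff = 39.7093

39.7093


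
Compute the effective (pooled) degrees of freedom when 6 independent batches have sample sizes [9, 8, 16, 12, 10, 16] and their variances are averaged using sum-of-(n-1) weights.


nu = sum_i (n_i - 1)
nu = ((9 - 1) + (8 - 1) + (16 - 1) + (12 - 1) + (10 - 1) + (16 - 1))
nu = 8 + 7 + 15 + 11 + 9 + 15
nu = 65

65


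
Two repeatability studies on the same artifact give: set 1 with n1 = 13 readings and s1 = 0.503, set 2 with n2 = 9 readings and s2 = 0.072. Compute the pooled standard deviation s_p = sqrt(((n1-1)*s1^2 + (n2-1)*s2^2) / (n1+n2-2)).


s_p = sqrt(((n1-1)*s1^2 + (n2-1)*s2^2) / (n1+n2-2))
numerator = (13-1)*0.503^2 + (9-1)*0.072^2 = 3.036108 + 0.041472 = 3.07758
denominator = 13 + 9 - 2 = 20
s_p^2 = 3.07758 / 20 = 0.153879
s_p = sqrt(0.153879) = 0.3923

0.3923


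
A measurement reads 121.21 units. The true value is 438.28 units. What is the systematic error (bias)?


Systematic error = measured - true
= 121.21 - 438.28
= -317.0700

-317.0700


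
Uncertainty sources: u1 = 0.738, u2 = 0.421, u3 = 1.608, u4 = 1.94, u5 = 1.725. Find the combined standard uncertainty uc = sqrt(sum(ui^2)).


uc = sqrt(0.738^2 + 0.421^2 + 1.608^2 + 1.94^2 + 1.725^2)
uc = sqrt(10.046774)
uc = 3.1697

3.1697


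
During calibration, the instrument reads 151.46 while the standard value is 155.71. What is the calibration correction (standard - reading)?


Correction = standard - reading
= 155.71 - 151.46
= 4.2500

4.2500


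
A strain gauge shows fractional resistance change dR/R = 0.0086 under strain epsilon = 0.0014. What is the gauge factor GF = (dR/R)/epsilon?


GF = (dR/R) / epsilon
= 0.0086 / 0.0014
= 6.1429

6.1429


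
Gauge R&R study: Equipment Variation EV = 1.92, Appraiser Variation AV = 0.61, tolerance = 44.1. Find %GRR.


GRR = sqrt(EV^2 + AV^2) = sqrt(1.92^2 + 0.61^2) = 2.0145719
%GRR = GRR / tol * 100 = 2.0145719 / 44.1 * 100
%GRR = 4.5682

4.5682


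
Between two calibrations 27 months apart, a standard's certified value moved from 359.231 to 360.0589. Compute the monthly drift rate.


rate = (v2 - v1) / months
= (360.0589 - 359.231) / 27
= 0.8279 / 27
= 0.0307

0.0307


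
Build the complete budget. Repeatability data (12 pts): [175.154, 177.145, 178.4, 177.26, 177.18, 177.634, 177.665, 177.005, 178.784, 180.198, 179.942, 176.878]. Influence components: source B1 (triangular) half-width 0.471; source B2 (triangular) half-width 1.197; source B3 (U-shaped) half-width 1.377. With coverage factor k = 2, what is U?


mean = (175.154 + 177.145 + 178.4 + 177.26 + 177.18 + 177.634 + 177.665 + 177.005 + 178.784 + 180.198 + 179.942 + 176.878) / 12 = 177.7704167
s = sqrt(sum((x - mean)^2)/(n-1)) = 1.3912242
u_A = s / sqrt(n) = 1.3912242 / sqrt(12) = 0.40161183
u_B1 = 0.471 / sqrt(6) = 0.19228494
u_B2 = 1.197 / sqrt(6) = 0.4886732
u_B3 = 1.377 / sqrt(2) = 0.97368604
uc = sqrt(0.40161183^2 + 0.19228494^2 + 0.4886732^2 + 0.97368604^2) = 1.1769161
U = k * uc = 2 * 1.1769161
U = 2.3538

2.3538


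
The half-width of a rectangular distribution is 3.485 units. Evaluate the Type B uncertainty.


u_B = half_width / sqrt(3)
u_B = 3.485 / 1.7320508
u_B = 2.0121

2.0121


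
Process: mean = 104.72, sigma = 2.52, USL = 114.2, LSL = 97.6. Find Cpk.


Cpu = (USL - mean) / (3*sigma) = (114.2 - 104.72) / (3*2.52) = 1.2540
Cpl = (mean - LSL) / (3*sigma) = (104.72 - 97.6) / (3*2.52) = 0.9418
Cpk = min(Cpu, Cpl) = 0.9418

0.9418


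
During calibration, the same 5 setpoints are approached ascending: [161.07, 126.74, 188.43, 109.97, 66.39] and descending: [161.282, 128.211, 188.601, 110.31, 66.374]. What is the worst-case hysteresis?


|161.07 - 161.282| = 0.2120
|126.74 - 128.211| = 1.4710
|188.43 - 188.601| = 0.1710
|109.97 - 110.31| = 0.3400
|66.39 - 66.374| = 0.0160
hysteresis = max(diffs) = 1.4710

1.4710


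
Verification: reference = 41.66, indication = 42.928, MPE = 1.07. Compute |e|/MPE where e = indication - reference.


e = indication - reference = 42.928 - 41.66 = 1.2680
|e| = 1.2680
ratio = |e| / MPE = 1.2680 / 1.07
ratio = 1.1850

1.1850


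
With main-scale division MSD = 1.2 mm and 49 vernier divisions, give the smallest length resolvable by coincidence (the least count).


LC = MSD / n_div
= 1.2 / 49
= 0.0245

0.0245


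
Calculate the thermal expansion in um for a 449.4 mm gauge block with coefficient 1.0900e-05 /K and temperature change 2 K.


dL = L * alpha * dT
= 449.4 * 1.0900e-05 * 2
= 0.0097969 mm
dL_um = 0.0097969 * 1000 = 9.7969 um

9.7969


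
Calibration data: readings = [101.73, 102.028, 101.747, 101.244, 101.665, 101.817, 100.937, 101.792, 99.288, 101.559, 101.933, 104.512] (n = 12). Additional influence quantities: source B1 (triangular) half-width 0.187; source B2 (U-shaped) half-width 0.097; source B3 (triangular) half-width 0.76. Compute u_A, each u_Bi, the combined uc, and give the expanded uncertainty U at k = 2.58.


mean = (101.73 + 102.028 + 101.747 + 101.244 + 101.665 + 101.817 + 100.937 + 101.792 + 99.288 + 101.559 + 101.933 + 104.512) / 12 = 101.6876667
s = sqrt(sum((x - mean)^2)/(n-1)) = 1.1568613
u_A = s / sqrt(n) = 1.1568613 / sqrt(12) = 0.33395709
u_B1 = 0.187 / sqrt(6) = 0.07634243
u_B2 = 0.097 / sqrt(2) = 0.068589358
u_B3 = 0.76 / sqrt(6) = 0.3102687
uc = sqrt(0.33395709^2 + 0.07634243^2 + 0.068589358^2 + 0.3102687^2) = 0.4672544
U = k * uc = 2.58 * 0.4672544
U = 1.2055

1.2055


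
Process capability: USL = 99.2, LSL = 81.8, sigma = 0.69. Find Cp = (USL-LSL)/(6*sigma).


Cp = (USL - LSL) / (6 * sigma)
= (99.2 - 81.8) / (6 * 0.69)
= 17.4000 / 4.1400
= 4.2029

4.2029


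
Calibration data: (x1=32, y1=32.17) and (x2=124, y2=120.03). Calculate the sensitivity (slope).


slope = (y2 - y1) / (x2 - x1)
= (120.03 - 32.17) / (124 - 32)
= 87.8600 / 92
= 0.9550

0.9550


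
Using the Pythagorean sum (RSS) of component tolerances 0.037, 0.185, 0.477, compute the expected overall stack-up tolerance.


RSS = sqrt(0.037^2 + 0.185^2 + 0.477^2)
= sqrt(0.263123)
= 0.5130

0.5130


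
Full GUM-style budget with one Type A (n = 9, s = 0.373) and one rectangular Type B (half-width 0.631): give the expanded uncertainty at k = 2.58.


u_A = s / sqrt(n) = 0.373 / sqrt(9) = 0.12433333
u_B = half_width / sqrt(3) = 0.631 / sqrt(3) = 0.36430802
uc = sqrt(u_A^2 + u_B^2) = sqrt(0.12433333^2 + 0.36430802^2) = 0.3849404
U = k * uc = 2.58 * 0.3849404
U = 0.9931

0.9931


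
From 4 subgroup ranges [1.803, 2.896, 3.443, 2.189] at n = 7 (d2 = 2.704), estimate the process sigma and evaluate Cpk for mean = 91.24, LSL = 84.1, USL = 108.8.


R_bar = (1.803 + 2.896 + 3.443 + 2.189) / 4 = 2.58275
sigma = R_bar / d2 = 2.58275 / 2.704 = 0.95515902
Cp = (USL - LSL)/(6*sigma) = (108.8 - 84.1)/(6*0.95515902) = 4.3099
Cpu = (108.8 - 91.24)/(3*0.95515902) = 6.1281
Cpl = (91.24 - 84.1)/(3*0.95515902) = 2.4917
Cpk = min(Cpu, Cpl) = 2.4917

2.4917


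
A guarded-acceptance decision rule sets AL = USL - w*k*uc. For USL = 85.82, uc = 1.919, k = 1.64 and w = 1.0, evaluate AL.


U = k * uc = 1.64 * 1.919 = 3.14716
guard band g = w * U = 1.0 * 3.14716 = 3.14716
AL = USL - g = 85.82 - 3.14716
AL = 82.6728

82.6728


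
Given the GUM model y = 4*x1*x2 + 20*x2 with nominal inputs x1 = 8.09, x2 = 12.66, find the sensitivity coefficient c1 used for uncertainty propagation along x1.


y = 4*x1*x2 + 20*x2
dy/dx1 = 4*x2
Evaluate at x2 = 12.66: c1 = 4 * 12.66
c1 = 50.6400

50.6400


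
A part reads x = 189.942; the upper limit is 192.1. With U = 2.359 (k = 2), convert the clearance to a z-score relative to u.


u = U / k = 2.359 / 2 = 1.1795
margin = |USL - x| = |192.1 - 189.942| = 2.158
z = margin / u = 2.158 / 1.1795
z = 1.8296

1.8296


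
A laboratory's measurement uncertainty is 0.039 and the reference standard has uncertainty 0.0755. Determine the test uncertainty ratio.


TUR = u_lab / u_ref
= 0.039 / 0.0755
= 0.5166

0.5166


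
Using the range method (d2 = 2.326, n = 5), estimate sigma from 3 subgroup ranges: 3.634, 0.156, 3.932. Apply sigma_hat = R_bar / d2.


R_bar = (3.634 + 0.156 + 3.932) / 3
R_bar = 7.722 / 3 = 2.574
sigma_hat = R_bar / d2 = 2.574 / 2.326 = 1.1066

1.1066


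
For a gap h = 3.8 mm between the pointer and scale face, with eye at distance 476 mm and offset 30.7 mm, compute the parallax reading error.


error = h * offset / d
= 3.8 * 30.7 / 476
= 0.2451

0.2451


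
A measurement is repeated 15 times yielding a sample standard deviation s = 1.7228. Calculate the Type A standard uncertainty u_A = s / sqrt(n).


u_A = s / sqrt(n)
u_A = 1.7228 / sqrt(15)
u_A = 1.7228 / 3.8729833
u_A = 0.4448

0.4448


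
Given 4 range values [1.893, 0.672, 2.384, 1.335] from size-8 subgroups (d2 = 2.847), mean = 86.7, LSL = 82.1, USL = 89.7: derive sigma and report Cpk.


R_bar = (1.893 + 0.672 + 2.384 + 1.335) / 4 = 1.571
sigma = R_bar / d2 = 1.571 / 2.847 = 0.55180892
Cp = (USL - LSL)/(6*sigma) = (89.7 - 82.1)/(6*0.55180892) = 2.2955
Cpu = (89.7 - 86.7)/(3*0.55180892) = 1.8122
Cpl = (86.7 - 82.1)/(3*0.55180892) = 2.7787
Cpk = min(Cpu, Cpl) = 1.8122

1.8122


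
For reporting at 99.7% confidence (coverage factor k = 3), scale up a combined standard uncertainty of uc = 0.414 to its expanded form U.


U = k * uc
U = 3 * 0.414
U = 1.2420

1.2420


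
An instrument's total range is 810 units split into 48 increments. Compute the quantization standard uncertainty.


resolution = range / divisions
resolution = 810 / 48 = 16.875
u_res = resolution / (2*sqrt(3))
u_res = 16.875 / 3.4641016
u_res = 4.8714

4.8714


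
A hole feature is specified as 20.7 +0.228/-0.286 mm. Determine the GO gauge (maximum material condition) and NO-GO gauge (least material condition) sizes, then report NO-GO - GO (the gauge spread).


GO = nominal - lower_tol (smallest hole = maximum material condition)
GO = 20.7 - 0.286 = 20.414
NO-GO = nominal + upper_tol (largest hole = least material condition)
NO-GO = 20.7 + 0.228 = 20.928
spread = NO-GO - GO = 20.928 - 20.414 = 0.5140

0.5140


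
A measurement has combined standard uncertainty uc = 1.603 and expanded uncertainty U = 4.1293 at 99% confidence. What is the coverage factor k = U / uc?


k = U / uc
k = 4.1293 / 1.603
k = 2.576

2.576


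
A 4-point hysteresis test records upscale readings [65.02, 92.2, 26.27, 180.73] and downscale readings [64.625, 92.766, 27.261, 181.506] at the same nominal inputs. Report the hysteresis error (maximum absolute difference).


|65.02 - 64.625| = 0.3950
|92.2 - 92.766| = 0.5660
|26.27 - 27.261| = 0.9910
|180.73 - 181.506| = 0.7760
hysteresis = max(diffs) = 0.9910

0.9910


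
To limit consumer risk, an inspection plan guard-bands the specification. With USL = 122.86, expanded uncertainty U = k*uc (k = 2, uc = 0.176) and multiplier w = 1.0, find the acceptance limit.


U = k * uc = 2 * 0.176 = 0.352
guard band g = w * U = 1.0 * 0.352 = 0.352
AL = USL - g = 122.86 - 0.352
AL = 122.5080

122.5080


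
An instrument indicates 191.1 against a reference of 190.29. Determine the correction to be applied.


Correction = standard - reading
= 190.29 - 191.1
= -0.8100

-0.8100


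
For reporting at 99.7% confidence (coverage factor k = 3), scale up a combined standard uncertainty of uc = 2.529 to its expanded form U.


U = k * uc
U = 3 * 2.529
U = 7.5870

7.5870


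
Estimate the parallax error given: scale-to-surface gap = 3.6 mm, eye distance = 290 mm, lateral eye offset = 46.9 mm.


error = h * offset / d
= 3.6 * 46.9 / 290
= 0.5822

0.5822


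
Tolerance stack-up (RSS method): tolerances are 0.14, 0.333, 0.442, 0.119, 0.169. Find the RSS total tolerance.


RSS = sqrt(0.14^2 + 0.333^2 + 0.442^2 + 0.119^2 + 0.169^2)
= sqrt(0.368575)
= 0.6071

0.6071


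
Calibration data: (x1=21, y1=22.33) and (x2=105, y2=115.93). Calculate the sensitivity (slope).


slope = (y2 - y1) / (x2 - x1)
= (115.93 - 22.33) / (105 - 21)
= 93.6000 / 84
= 1.1143

1.1143


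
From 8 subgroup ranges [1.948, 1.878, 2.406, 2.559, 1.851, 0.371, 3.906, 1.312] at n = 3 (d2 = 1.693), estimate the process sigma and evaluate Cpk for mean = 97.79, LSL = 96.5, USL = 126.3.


R_bar = (1.948 + 1.878 + 2.406 + 2.559 + 1.851 + 0.371 + 3.906 + 1.312) / 8 = 2.028875
sigma = R_bar / d2 = 2.028875 / 1.693 = 1.1983904
Cp = (USL - LSL)/(6*sigma) = (126.3 - 96.5)/(6*1.1983904) = 4.1444
Cpu = (126.3 - 97.79)/(3*1.1983904) = 7.9301
Cpl = (97.79 - 96.5)/(3*1.1983904) = 0.3588
Cpk = min(Cpu, Cpl) = 0.3588

0.3588


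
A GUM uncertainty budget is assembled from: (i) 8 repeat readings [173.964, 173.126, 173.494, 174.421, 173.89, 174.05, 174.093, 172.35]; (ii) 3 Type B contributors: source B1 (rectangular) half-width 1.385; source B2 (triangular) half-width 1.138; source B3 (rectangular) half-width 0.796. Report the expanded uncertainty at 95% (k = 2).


mean = (173.964 + 173.126 + 173.494 + 174.421 + 173.89 + 174.05 + 174.093 + 172.35) / 8 = 173.6735
s = sqrt(sum((x - mean)^2)/(n-1)) = 0.66454926
u_A = s / sqrt(n) = 0.66454926 / sqrt(8) = 0.23495364
u_B1 = 1.385 / sqrt(3) = 0.79963012
u_B2 = 1.138 / sqrt(6) = 0.46458655
u_B3 = 0.796 / sqrt(3) = 0.45957081
uc = sqrt(0.23495364^2 + 0.79963012^2 + 0.46458655^2 + 0.45957081^2) = 1.0590833
U = k * uc = 2 * 1.0590833
U = 2.1182

2.1182


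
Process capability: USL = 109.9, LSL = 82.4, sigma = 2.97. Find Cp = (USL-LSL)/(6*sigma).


Cp = (USL - LSL) / (6 * sigma)
= (109.9 - 82.4) / (6 * 2.97)
= 27.5000 / 17.8200
= 1.5432

1.5432


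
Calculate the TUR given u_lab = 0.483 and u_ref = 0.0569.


TUR = u_lab / u_ref
= 0.483 / 0.0569
= 8.4886

8.4886


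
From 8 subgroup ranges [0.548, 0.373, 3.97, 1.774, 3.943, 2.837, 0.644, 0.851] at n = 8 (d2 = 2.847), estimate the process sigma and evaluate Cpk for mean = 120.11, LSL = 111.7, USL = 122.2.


R_bar = (0.548 + 0.373 + 3.97 + 1.774 + 3.943 + 2.837 + 0.644 + 0.851) / 8 = 1.8675
sigma = R_bar / d2 = 1.8675 / 2.847 = 0.65595364
Cp = (USL - LSL)/(6*sigma) = (122.2 - 111.7)/(6*0.65595364) = 2.6679
Cpu = (122.2 - 120.11)/(3*0.65595364) = 1.0621
Cpl = (120.11 - 111.7)/(3*0.65595364) = 4.2737
Cpk = min(Cpu, Cpl) = 1.0621

1.0621


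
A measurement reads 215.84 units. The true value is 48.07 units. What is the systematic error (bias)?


Systematic error = measured - true
= 215.84 - 48.07
= 167.7700

167.7700


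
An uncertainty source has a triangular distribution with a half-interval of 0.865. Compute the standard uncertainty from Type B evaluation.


u_B = half_width / sqrt(6)
u_B = 0.865 / 2.4494897
u_B = 0.3531

0.3531


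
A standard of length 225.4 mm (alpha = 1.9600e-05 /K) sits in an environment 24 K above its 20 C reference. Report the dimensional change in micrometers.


dL = L * alpha * dT
= 225.4 * 1.9600e-05 * 24
= 0.1060282 mm
dL_um = 0.1060282 * 1000 = 106.0282 um

106.0282


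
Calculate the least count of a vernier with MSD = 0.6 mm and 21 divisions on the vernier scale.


LC = MSD / n_div
= 0.6 / 21
= 0.0286

0.0286


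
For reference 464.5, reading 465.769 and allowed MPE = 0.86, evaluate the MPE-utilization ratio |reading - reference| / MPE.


e = indication - reference = 465.769 - 464.5 = 1.2690
|e| = 1.2690
ratio = |e| / MPE = 1.2690 / 0.86
ratio = 1.4756

1.4756


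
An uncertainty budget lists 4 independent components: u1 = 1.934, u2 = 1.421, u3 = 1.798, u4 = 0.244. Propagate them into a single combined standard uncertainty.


uc = sqrt(1.934^2 + 1.421^2 + 1.798^2 + 0.244^2)
uc = sqrt(9.051937)
uc = 3.0086

3.0086


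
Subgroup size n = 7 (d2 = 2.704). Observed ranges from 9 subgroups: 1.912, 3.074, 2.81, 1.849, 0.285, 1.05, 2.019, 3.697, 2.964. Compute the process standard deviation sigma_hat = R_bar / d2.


R_bar = (1.912 + 3.074 + 2.81 + 1.849 + 0.285 + 1.05 + 2.019 + 3.697 + 2.964) / 9
R_bar = 19.66 / 9 = 2.1844444
sigma_hat = R_bar / d2 = 2.1844444 / 2.704 = 0.8079

0.8079


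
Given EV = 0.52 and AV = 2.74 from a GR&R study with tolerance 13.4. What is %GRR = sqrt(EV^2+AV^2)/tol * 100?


GRR = sqrt(EV^2 + AV^2) = sqrt(0.52^2 + 2.74^2) = 2.7889066
%GRR = GRR / tol * 100 = 2.7889066 / 13.4 * 100
%GRR = 20.8127

20.8127


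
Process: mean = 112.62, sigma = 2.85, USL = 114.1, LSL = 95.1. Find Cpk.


Cpu = (USL - mean) / (3*sigma) = (114.1 - 112.62) / (3*2.85) = 0.1731
Cpl = (mean - LSL) / (3*sigma) = (112.62 - 95.1) / (3*2.85) = 2.0491
Cpk = min(Cpu, Cpl) = 0.1731

0.1731


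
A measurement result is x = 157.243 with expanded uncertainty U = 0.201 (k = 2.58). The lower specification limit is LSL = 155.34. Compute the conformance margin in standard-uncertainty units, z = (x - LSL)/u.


u = U / k = 0.201 / 2.58 = 0.077906977
margin = |LSL - x| = |155.34 - 157.243| = 1.903
z = margin / u = 1.903 / 0.077906977
z = 24.4266

24.4266


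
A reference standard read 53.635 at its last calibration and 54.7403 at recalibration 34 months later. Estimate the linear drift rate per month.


rate = (v2 - v1) / months
= (54.7403 - 53.635) / 34
= 1.1053 / 34
= 0.0325

0.0325


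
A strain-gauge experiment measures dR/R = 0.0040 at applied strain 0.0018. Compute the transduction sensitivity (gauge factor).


GF = (dR/R) / epsilon
= 0.0040 / 0.0018
= 2.2222

2.2222


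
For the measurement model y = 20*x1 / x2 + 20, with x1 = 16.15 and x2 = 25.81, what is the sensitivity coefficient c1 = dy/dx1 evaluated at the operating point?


y = 20*x1 / x2 + 20
dy/dx1 = 20/x2
Evaluate at x2 = 25.81: c1 = 20 / 25.81
c1 = 0.7749

0.7749


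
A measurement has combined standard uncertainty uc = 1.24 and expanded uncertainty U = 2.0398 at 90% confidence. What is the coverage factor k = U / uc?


k = U / uc
k = 2.0398 / 1.24
k = 1.645

1.645


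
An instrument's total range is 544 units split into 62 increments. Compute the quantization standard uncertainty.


resolution = range / divisions
resolution = 544 / 62 = 8.7741935
u_res = resolution / (2*sqrt(3))
u_res = 8.7741935 / 3.4641016
u_res = 2.5329

2.5329


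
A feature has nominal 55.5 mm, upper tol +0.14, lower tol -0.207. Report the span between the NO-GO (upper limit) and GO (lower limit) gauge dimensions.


GO = nominal - lower_tol (smallest hole = maximum material condition)
GO = 55.5 - 0.207 = 55.293
NO-GO = nominal + upper_tol (largest hole = least material condition)
NO-GO = 55.5 + 0.14 = 55.64
spread = NO-GO - GO = 55.64 - 55.293 = 0.3470

0.3470


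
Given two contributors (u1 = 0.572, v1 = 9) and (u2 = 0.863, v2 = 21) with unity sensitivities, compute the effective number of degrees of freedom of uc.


uc = sqrt(u1^2 + u2^2) = sqrt(0.572^2 + 0.863^2) = 1.0353516
v_eff = uc^4 / (u1^4/v1 + u2^4/v2)
= 1.0353516^4 / (0.572^4/9 + 0.863^4/21)
= 1.1490831 / 0.038307749
v_eff = 29.9961

29.9961


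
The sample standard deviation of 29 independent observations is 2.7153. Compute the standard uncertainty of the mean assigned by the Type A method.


u_A = s / sqrt(n)
u_A = 2.7153 / sqrt(29)
u_A = 2.7153 / 5.3851648
u_A = 0.5042

0.5042


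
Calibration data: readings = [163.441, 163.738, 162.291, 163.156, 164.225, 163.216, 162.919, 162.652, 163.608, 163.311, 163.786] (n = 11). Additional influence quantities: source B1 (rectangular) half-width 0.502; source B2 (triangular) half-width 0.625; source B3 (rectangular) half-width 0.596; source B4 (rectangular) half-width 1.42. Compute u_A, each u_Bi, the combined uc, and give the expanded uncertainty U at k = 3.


mean = (163.441 + 163.738 + 162.291 + 163.156 + 164.225 + 163.216 + 162.919 + 162.652 + 163.608 + 163.311 + 163.786) / 11 = 163.3039091
s = sqrt(sum((x - mean)^2)/(n-1)) = 0.54857095
u_A = s / sqrt(n) = 0.54857095 / sqrt(11) = 0.16540036
u_B1 = 0.502 / sqrt(3) = 0.28982984
u_B2 = 0.625 / sqrt(6) = 0.25515518
u_B3 = 0.596 / sqrt(3) = 0.34410076
u_B4 = 1.42 / sqrt(3) = 0.81983738
uc = sqrt(0.16540036^2 + 0.28982984^2 + 0.25515518^2 + 0.34410076^2 + 0.81983738^2) = 0.98336232
U = k * uc = 3 * 0.98336232
U = 2.9501

2.9501
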